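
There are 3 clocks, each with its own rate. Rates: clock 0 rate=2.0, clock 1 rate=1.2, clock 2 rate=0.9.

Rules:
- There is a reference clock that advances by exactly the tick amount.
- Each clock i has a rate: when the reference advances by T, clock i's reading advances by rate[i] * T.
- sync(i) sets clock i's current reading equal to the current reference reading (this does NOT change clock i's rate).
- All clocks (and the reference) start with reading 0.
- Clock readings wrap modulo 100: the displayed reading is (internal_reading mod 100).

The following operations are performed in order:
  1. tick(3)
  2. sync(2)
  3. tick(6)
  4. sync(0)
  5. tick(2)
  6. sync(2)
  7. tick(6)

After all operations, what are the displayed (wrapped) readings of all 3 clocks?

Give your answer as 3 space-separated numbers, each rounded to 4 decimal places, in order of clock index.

After op 1 tick(3): ref=3.0000 raw=[6.0000 3.6000 2.7000]
After op 2 sync(2): ref=3.0000 raw=[6.0000 3.6000 3.0000]
After op 3 tick(6): ref=9.0000 raw=[18.0000 10.8000 8.4000]
After op 4 sync(0): ref=9.0000 raw=[9.0000 10.8000 8.4000]
After op 5 tick(2): ref=11.0000 raw=[13.0000 13.2000 10.2000]
After op 6 sync(2): ref=11.0000 raw=[13.0000 13.2000 11.0000]
After op 7 tick(6): ref=17.0000 raw=[25.0000 20.4000 16.4000]
Wrap final raw readings (mod 100): 25.0000 mod 100 = 25.0000; 20.4000 mod 100 = 20.4000; 16.4000 mod 100 = 16.4000

Answer: 25.0000 20.4000 16.4000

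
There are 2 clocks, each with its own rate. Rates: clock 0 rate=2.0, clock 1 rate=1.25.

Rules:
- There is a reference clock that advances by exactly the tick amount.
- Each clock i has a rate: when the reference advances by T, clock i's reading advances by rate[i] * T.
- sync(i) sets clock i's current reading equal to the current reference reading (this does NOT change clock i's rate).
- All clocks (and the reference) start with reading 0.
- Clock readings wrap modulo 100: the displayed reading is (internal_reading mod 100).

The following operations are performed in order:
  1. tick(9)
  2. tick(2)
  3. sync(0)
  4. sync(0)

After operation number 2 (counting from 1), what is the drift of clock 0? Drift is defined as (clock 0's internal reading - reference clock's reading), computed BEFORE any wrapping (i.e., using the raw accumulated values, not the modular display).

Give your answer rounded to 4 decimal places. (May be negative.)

Answer: 11.0000

Derivation:
After op 1 tick(9): ref=9.0000 raw=[18.0000 11.2500]
After op 2 tick(2): ref=11.0000 raw=[22.0000 13.7500]
Drift of clock 0 after op 2: 22.0000 - 11.0000 = 11.0000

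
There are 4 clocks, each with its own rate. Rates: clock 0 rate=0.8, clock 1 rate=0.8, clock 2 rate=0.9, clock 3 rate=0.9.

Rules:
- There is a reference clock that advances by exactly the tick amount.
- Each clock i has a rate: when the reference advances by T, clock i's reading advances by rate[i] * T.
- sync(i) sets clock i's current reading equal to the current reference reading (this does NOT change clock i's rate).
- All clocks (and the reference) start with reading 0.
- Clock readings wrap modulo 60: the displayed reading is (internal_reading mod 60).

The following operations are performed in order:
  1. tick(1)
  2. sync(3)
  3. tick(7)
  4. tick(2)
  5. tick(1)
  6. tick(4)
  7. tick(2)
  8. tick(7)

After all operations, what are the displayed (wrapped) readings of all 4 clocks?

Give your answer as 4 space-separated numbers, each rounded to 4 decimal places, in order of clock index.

Answer: 19.2000 19.2000 21.6000 21.7000

Derivation:
After op 1 tick(1): ref=1.0000 raw=[0.8000 0.8000 0.9000 0.9000]
After op 2 sync(3): ref=1.0000 raw=[0.8000 0.8000 0.9000 1.0000]
After op 3 tick(7): ref=8.0000 raw=[6.4000 6.4000 7.2000 7.3000]
After op 4 tick(2): ref=10.0000 raw=[8.0000 8.0000 9.0000 9.1000]
After op 5 tick(1): ref=11.0000 raw=[8.8000 8.8000 9.9000 10.0000]
After op 6 tick(4): ref=15.0000 raw=[12.0000 12.0000 13.5000 13.6000]
After op 7 tick(2): ref=17.0000 raw=[13.6000 13.6000 15.3000 15.4000]
After op 8 tick(7): ref=24.0000 raw=[19.2000 19.2000 21.6000 21.7000]
Wrap final raw readings (mod 60): 19.2000 mod 60 = 19.2000; 19.2000 mod 60 = 19.2000; 21.6000 mod 60 = 21.6000; 21.7000 mod 60 = 21.7000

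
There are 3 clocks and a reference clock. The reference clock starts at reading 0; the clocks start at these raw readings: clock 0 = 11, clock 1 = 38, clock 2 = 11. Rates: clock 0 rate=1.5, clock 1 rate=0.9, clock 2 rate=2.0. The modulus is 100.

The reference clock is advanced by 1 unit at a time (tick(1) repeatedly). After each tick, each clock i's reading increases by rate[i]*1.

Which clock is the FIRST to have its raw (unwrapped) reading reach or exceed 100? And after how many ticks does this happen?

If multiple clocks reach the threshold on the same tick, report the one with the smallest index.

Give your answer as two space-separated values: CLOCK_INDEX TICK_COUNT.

Answer: 2 45

Derivation:
clock 0: start=11, rate=1.5, needs 100-11 = 89; ticks = ceil(89/1.5) = ceil(59.3333) = 60; reading at tick 60 = 11 + 1.5*60 = 101.0000
clock 1: start=38, rate=0.9, needs 100-38 = 62; ticks = ceil(62/0.9) = ceil(68.8889) = 69; reading at tick 69 = 38 + 0.9*69 = 100.1000
clock 2: start=11, rate=2.0, needs 100-11 = 89; ticks = ceil(89/2.0) = ceil(44.5000) = 45; reading at tick 45 = 11 + 2.0*45 = 101.0000
Minimum tick count = 45; winners = [2]; smallest index = 2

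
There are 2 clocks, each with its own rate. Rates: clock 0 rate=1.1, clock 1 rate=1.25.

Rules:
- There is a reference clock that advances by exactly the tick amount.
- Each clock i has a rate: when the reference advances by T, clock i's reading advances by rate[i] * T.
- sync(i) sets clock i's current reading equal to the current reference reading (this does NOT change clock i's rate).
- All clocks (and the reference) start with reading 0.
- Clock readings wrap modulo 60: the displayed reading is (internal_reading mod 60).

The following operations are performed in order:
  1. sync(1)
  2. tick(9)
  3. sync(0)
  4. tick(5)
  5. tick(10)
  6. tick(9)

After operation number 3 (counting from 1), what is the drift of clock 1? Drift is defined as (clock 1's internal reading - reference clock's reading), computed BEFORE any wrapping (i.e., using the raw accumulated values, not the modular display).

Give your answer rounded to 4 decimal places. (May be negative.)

Answer: 2.2500

Derivation:
After op 1 sync(1): ref=0.0000 raw=[0.0000 0.0000]
After op 2 tick(9): ref=9.0000 raw=[9.9000 11.2500]
After op 3 sync(0): ref=9.0000 raw=[9.0000 11.2500]
Drift of clock 1 after op 3: 11.2500 - 9.0000 = 2.2500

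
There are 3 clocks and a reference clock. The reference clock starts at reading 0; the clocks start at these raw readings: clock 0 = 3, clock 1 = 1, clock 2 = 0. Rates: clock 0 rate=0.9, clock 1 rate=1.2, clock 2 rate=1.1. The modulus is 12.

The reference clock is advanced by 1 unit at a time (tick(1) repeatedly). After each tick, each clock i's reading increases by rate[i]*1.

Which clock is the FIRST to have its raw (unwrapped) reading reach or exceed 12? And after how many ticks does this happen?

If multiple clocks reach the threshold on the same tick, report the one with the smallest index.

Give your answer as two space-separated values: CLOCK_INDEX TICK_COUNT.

Answer: 0 10

Derivation:
clock 0: start=3, rate=0.9, needs 12-3 = 9; ticks = ceil(9/0.9) = ceil(10.0000) = 10; reading at tick 10 = 3 + 0.9*10 = 12.0000
clock 1: start=1, rate=1.2, needs 12-1 = 11; ticks = ceil(11/1.2) = ceil(9.1667) = 10; reading at tick 10 = 1 + 1.2*10 = 13.0000
clock 2: start=0, rate=1.1, needs 12-0 = 12; ticks = ceil(12/1.1) = ceil(10.9091) = 11; reading at tick 11 = 0 + 1.1*11 = 12.1000
Minimum tick count = 10; winners = [0, 1]; smallest index = 0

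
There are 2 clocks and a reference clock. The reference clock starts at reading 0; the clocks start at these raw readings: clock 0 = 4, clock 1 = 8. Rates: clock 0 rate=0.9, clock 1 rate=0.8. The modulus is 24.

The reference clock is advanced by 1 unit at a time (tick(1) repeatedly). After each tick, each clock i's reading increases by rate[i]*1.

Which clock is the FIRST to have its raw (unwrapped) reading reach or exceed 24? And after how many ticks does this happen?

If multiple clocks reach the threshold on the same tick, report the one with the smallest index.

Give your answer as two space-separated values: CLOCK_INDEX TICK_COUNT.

clock 0: start=4, rate=0.9, needs 24-4 = 20; ticks = ceil(20/0.9) = ceil(22.2222) = 23; reading at tick 23 = 4 + 0.9*23 = 24.7000
clock 1: start=8, rate=0.8, needs 24-8 = 16; ticks = ceil(16/0.8) = ceil(20.0000) = 20; reading at tick 20 = 8 + 0.8*20 = 24.0000
Minimum tick count = 20; winners = [1]; smallest index = 1

Answer: 1 20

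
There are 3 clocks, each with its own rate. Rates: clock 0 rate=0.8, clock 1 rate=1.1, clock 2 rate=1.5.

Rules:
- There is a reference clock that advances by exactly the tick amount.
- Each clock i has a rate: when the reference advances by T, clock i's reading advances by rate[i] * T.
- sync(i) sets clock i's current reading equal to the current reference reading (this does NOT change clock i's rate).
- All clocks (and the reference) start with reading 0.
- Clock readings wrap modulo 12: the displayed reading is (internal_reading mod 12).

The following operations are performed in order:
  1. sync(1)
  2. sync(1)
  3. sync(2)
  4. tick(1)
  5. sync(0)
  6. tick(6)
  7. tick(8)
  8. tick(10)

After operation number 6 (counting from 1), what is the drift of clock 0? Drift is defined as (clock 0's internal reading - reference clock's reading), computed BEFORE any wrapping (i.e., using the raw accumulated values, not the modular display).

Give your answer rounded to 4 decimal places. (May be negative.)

After op 1 sync(1): ref=0.0000 raw=[0.0000 0.0000 0.0000]
After op 2 sync(1): ref=0.0000 raw=[0.0000 0.0000 0.0000]
After op 3 sync(2): ref=0.0000 raw=[0.0000 0.0000 0.0000]
After op 4 tick(1): ref=1.0000 raw=[0.8000 1.1000 1.5000]
After op 5 sync(0): ref=1.0000 raw=[1.0000 1.1000 1.5000]
After op 6 tick(6): ref=7.0000 raw=[5.8000 7.7000 10.5000]
Drift of clock 0 after op 6: 5.8000 - 7.0000 = -1.2000

Answer: -1.2000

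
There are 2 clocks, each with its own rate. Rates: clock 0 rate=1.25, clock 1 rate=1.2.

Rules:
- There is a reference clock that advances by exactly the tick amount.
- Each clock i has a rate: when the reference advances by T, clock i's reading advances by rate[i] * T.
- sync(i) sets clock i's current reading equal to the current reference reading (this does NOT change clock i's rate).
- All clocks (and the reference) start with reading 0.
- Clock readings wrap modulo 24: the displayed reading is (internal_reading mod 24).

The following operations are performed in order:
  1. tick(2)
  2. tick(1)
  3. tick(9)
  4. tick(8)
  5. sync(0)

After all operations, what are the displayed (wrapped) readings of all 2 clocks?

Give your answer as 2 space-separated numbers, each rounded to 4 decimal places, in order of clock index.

After op 1 tick(2): ref=2.0000 raw=[2.5000 2.4000]
After op 2 tick(1): ref=3.0000 raw=[3.7500 3.6000]
After op 3 tick(9): ref=12.0000 raw=[15.0000 14.4000]
After op 4 tick(8): ref=20.0000 raw=[25.0000 24.0000]
After op 5 sync(0): ref=20.0000 raw=[20.0000 24.0000]
Wrap final raw readings (mod 24): 20.0000 mod 24 = 20.0000; 24.0000 mod 24 = 0.0000

Answer: 20.0000 0.0000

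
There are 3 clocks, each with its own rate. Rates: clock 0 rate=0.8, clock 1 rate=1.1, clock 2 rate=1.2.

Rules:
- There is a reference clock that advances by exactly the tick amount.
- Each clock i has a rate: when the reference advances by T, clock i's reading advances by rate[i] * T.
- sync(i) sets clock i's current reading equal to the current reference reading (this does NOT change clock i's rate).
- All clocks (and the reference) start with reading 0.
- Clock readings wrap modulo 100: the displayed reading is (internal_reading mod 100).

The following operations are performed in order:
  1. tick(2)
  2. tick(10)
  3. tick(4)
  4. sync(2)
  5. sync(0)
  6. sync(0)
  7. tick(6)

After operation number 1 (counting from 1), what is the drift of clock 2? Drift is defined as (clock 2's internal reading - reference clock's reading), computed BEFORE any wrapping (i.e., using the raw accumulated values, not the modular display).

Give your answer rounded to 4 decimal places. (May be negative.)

After op 1 tick(2): ref=2.0000 raw=[1.6000 2.2000 2.4000]
Drift of clock 2 after op 1: 2.4000 - 2.0000 = 0.4000

Answer: 0.4000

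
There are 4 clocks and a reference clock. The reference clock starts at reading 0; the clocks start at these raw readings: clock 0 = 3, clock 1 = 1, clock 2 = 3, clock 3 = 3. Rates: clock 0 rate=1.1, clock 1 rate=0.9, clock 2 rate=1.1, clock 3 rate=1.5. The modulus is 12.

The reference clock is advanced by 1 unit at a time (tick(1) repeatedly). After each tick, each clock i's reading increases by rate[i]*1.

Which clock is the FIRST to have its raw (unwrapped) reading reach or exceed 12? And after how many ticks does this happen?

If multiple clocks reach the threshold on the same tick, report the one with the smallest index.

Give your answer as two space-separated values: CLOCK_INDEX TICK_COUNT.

clock 0: start=3, rate=1.1, needs 12-3 = 9; ticks = ceil(9/1.1) = ceil(8.1818) = 9; reading at tick 9 = 3 + 1.1*9 = 12.9000
clock 1: start=1, rate=0.9, needs 12-1 = 11; ticks = ceil(11/0.9) = ceil(12.2222) = 13; reading at tick 13 = 1 + 0.9*13 = 12.7000
clock 2: start=3, rate=1.1, needs 12-3 = 9; ticks = ceil(9/1.1) = ceil(8.1818) = 9; reading at tick 9 = 3 + 1.1*9 = 12.9000
clock 3: start=3, rate=1.5, needs 12-3 = 9; ticks = ceil(9/1.5) = ceil(6.0000) = 6; reading at tick 6 = 3 + 1.5*6 = 12.0000
Minimum tick count = 6; winners = [3]; smallest index = 3

Answer: 3 6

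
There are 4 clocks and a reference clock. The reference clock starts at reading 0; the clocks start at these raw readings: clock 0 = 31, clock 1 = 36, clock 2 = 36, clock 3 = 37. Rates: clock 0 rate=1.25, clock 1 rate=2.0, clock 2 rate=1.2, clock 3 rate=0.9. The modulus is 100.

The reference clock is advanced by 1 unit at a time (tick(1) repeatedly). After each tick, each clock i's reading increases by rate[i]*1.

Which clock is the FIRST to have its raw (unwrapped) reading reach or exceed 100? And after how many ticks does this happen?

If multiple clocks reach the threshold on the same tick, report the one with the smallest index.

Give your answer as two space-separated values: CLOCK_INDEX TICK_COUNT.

clock 0: start=31, rate=1.25, needs 100-31 = 69; ticks = ceil(69/1.25) = ceil(55.2000) = 56; reading at tick 56 = 31 + 1.25*56 = 101.0000
clock 1: start=36, rate=2.0, needs 100-36 = 64; ticks = ceil(64/2.0) = ceil(32.0000) = 32; reading at tick 32 = 36 + 2.0*32 = 100.0000
clock 2: start=36, rate=1.2, needs 100-36 = 64; ticks = ceil(64/1.2) = ceil(53.3333) = 54; reading at tick 54 = 36 + 1.2*54 = 100.8000
clock 3: start=37, rate=0.9, needs 100-37 = 63; ticks = ceil(63/0.9) = ceil(70.0000) = 70; reading at tick 70 = 37 + 0.9*70 = 100.0000
Minimum tick count = 32; winners = [1]; smallest index = 1

Answer: 1 32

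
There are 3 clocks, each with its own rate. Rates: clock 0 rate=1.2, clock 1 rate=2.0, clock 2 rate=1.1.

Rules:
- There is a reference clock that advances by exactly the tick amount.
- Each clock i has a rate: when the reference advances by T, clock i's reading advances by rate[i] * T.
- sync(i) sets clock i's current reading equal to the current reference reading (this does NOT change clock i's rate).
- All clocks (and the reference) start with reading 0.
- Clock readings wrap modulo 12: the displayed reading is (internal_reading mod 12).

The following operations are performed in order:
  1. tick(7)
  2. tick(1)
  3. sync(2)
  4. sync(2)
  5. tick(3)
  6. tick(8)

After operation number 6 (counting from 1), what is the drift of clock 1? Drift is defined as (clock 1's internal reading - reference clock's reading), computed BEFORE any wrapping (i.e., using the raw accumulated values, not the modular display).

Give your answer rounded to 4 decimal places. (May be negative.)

Answer: 19.0000

Derivation:
After op 1 tick(7): ref=7.0000 raw=[8.4000 14.0000 7.7000]
After op 2 tick(1): ref=8.0000 raw=[9.6000 16.0000 8.8000]
After op 3 sync(2): ref=8.0000 raw=[9.6000 16.0000 8.0000]
After op 4 sync(2): ref=8.0000 raw=[9.6000 16.0000 8.0000]
After op 5 tick(3): ref=11.0000 raw=[13.2000 22.0000 11.3000]
After op 6 tick(8): ref=19.0000 raw=[22.8000 38.0000 20.1000]
Drift of clock 1 after op 6: 38.0000 - 19.0000 = 19.0000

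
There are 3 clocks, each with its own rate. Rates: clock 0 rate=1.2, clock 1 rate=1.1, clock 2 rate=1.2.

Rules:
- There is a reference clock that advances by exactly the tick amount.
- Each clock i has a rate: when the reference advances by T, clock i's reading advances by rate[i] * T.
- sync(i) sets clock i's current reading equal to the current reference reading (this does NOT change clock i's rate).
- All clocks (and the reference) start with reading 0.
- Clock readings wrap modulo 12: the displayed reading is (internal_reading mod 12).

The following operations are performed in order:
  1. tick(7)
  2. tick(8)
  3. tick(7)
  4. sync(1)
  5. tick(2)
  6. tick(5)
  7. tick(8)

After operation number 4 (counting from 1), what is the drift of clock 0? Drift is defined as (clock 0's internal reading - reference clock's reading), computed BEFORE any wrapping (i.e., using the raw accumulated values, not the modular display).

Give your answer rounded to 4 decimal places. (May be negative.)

Answer: 4.4000

Derivation:
After op 1 tick(7): ref=7.0000 raw=[8.4000 7.7000 8.4000]
After op 2 tick(8): ref=15.0000 raw=[18.0000 16.5000 18.0000]
After op 3 tick(7): ref=22.0000 raw=[26.4000 24.2000 26.4000]
After op 4 sync(1): ref=22.0000 raw=[26.4000 22.0000 26.4000]
Drift of clock 0 after op 4: 26.4000 - 22.0000 = 4.4000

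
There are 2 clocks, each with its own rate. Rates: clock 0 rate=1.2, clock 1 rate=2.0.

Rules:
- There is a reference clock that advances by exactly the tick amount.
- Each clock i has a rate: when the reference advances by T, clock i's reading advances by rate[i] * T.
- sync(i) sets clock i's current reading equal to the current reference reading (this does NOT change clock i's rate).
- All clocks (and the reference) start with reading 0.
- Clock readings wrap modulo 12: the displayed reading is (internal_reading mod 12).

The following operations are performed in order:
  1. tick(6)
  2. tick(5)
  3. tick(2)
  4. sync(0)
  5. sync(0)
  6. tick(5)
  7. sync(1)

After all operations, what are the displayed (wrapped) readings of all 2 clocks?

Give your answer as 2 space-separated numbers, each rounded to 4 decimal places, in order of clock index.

After op 1 tick(6): ref=6.0000 raw=[7.2000 12.0000]
After op 2 tick(5): ref=11.0000 raw=[13.2000 22.0000]
After op 3 tick(2): ref=13.0000 raw=[15.6000 26.0000]
After op 4 sync(0): ref=13.0000 raw=[13.0000 26.0000]
After op 5 sync(0): ref=13.0000 raw=[13.0000 26.0000]
After op 6 tick(5): ref=18.0000 raw=[19.0000 36.0000]
After op 7 sync(1): ref=18.0000 raw=[19.0000 18.0000]
Wrap final raw readings (mod 12): 19.0000 mod 12 = 7.0000; 18.0000 mod 12 = 6.0000

Answer: 7.0000 6.0000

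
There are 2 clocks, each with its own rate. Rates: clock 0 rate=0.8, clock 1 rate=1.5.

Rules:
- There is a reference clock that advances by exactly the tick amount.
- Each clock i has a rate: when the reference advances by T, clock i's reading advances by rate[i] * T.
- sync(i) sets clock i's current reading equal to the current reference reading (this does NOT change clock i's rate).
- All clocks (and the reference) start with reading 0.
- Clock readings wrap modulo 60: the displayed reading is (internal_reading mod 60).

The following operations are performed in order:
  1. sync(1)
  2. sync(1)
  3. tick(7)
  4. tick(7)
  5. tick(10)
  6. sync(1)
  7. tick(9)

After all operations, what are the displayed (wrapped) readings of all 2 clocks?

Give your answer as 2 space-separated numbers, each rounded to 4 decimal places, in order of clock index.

Answer: 26.4000 37.5000

Derivation:
After op 1 sync(1): ref=0.0000 raw=[0.0000 0.0000]
After op 2 sync(1): ref=0.0000 raw=[0.0000 0.0000]
After op 3 tick(7): ref=7.0000 raw=[5.6000 10.5000]
After op 4 tick(7): ref=14.0000 raw=[11.2000 21.0000]
After op 5 tick(10): ref=24.0000 raw=[19.2000 36.0000]
After op 6 sync(1): ref=24.0000 raw=[19.2000 24.0000]
After op 7 tick(9): ref=33.0000 raw=[26.4000 37.5000]
Wrap final raw readings (mod 60): 26.4000 mod 60 = 26.4000; 37.5000 mod 60 = 37.5000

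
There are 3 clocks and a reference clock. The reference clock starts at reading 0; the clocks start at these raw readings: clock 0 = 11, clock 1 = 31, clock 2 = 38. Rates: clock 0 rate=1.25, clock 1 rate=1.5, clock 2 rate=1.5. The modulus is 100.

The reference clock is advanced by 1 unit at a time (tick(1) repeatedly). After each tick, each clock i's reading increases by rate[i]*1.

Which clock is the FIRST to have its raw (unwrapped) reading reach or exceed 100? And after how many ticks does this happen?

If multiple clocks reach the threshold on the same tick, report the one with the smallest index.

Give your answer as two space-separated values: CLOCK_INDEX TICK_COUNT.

clock 0: start=11, rate=1.25, needs 100-11 = 89; ticks = ceil(89/1.25) = ceil(71.2000) = 72; reading at tick 72 = 11 + 1.25*72 = 101.0000
clock 1: start=31, rate=1.5, needs 100-31 = 69; ticks = ceil(69/1.5) = ceil(46.0000) = 46; reading at tick 46 = 31 + 1.5*46 = 100.0000
clock 2: start=38, rate=1.5, needs 100-38 = 62; ticks = ceil(62/1.5) = ceil(41.3333) = 42; reading at tick 42 = 38 + 1.5*42 = 101.0000
Minimum tick count = 42; winners = [2]; smallest index = 2

Answer: 2 42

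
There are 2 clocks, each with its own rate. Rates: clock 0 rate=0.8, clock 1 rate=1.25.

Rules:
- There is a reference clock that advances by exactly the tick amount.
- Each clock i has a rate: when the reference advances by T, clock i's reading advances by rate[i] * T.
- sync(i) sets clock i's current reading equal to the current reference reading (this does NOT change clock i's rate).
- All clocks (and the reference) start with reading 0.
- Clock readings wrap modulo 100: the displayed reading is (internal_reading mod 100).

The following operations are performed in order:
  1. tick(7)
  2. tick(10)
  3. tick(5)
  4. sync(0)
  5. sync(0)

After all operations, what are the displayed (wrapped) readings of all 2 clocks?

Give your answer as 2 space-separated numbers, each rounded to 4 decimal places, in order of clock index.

Answer: 22.0000 27.5000

Derivation:
After op 1 tick(7): ref=7.0000 raw=[5.6000 8.7500]
After op 2 tick(10): ref=17.0000 raw=[13.6000 21.2500]
After op 3 tick(5): ref=22.0000 raw=[17.6000 27.5000]
After op 4 sync(0): ref=22.0000 raw=[22.0000 27.5000]
After op 5 sync(0): ref=22.0000 raw=[22.0000 27.5000]
Wrap final raw readings (mod 100): 22.0000 mod 100 = 22.0000; 27.5000 mod 100 = 27.5000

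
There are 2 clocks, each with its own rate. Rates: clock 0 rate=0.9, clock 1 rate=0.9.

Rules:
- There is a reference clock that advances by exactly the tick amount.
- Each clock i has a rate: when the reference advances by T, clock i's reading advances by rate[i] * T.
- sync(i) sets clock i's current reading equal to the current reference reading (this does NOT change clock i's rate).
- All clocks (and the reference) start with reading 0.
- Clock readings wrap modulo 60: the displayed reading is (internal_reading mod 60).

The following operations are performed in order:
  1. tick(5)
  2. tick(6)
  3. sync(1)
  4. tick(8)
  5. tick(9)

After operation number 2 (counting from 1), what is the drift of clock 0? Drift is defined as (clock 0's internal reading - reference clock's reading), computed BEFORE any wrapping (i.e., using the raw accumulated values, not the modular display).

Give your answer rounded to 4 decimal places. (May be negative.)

Answer: -1.1000

Derivation:
After op 1 tick(5): ref=5.0000 raw=[4.5000 4.5000]
After op 2 tick(6): ref=11.0000 raw=[9.9000 9.9000]
Drift of clock 0 after op 2: 9.9000 - 11.0000 = -1.1000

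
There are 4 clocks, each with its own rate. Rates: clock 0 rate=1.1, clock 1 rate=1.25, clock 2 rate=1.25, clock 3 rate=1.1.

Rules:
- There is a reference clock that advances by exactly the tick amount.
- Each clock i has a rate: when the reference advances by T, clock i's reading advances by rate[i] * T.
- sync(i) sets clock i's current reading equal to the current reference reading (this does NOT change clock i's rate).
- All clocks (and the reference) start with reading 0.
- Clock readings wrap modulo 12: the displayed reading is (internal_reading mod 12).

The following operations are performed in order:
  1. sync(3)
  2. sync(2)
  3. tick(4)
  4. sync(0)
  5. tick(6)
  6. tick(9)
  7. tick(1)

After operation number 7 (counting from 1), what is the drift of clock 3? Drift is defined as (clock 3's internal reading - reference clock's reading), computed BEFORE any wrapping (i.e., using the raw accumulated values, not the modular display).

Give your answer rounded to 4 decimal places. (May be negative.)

After op 1 sync(3): ref=0.0000 raw=[0.0000 0.0000 0.0000 0.0000]
After op 2 sync(2): ref=0.0000 raw=[0.0000 0.0000 0.0000 0.0000]
After op 3 tick(4): ref=4.0000 raw=[4.4000 5.0000 5.0000 4.4000]
After op 4 sync(0): ref=4.0000 raw=[4.0000 5.0000 5.0000 4.4000]
After op 5 tick(6): ref=10.0000 raw=[10.6000 12.5000 12.5000 11.0000]
After op 6 tick(9): ref=19.0000 raw=[20.5000 23.7500 23.7500 20.9000]
After op 7 tick(1): ref=20.0000 raw=[21.6000 25.0000 25.0000 22.0000]
Drift of clock 3 after op 7: 22.0000 - 20.0000 = 2.0000

Answer: 2.0000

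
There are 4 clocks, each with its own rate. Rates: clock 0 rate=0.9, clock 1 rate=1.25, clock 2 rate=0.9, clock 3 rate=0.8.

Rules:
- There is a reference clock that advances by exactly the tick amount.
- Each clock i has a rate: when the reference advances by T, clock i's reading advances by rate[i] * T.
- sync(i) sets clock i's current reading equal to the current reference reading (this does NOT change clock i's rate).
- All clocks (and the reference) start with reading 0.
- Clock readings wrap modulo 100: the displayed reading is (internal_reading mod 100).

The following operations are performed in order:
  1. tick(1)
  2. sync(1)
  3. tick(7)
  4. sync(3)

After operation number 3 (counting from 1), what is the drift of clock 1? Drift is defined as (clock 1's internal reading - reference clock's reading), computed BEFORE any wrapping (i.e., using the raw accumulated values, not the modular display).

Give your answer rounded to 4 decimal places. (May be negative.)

After op 1 tick(1): ref=1.0000 raw=[0.9000 1.2500 0.9000 0.8000]
After op 2 sync(1): ref=1.0000 raw=[0.9000 1.0000 0.9000 0.8000]
After op 3 tick(7): ref=8.0000 raw=[7.2000 9.7500 7.2000 6.4000]
Drift of clock 1 after op 3: 9.7500 - 8.0000 = 1.7500

Answer: 1.7500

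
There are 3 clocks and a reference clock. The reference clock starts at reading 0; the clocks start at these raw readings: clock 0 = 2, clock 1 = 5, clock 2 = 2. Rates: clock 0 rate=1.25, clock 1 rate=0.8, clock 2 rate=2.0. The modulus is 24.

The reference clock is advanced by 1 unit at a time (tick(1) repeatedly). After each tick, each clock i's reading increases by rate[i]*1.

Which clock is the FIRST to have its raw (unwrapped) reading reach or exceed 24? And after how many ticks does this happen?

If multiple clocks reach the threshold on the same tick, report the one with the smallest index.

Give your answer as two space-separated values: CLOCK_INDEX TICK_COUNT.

clock 0: start=2, rate=1.25, needs 24-2 = 22; ticks = ceil(22/1.25) = ceil(17.6000) = 18; reading at tick 18 = 2 + 1.25*18 = 24.5000
clock 1: start=5, rate=0.8, needs 24-5 = 19; ticks = ceil(19/0.8) = ceil(23.7500) = 24; reading at tick 24 = 5 + 0.8*24 = 24.2000
clock 2: start=2, rate=2.0, needs 24-2 = 22; ticks = ceil(22/2.0) = ceil(11.0000) = 11; reading at tick 11 = 2 + 2.0*11 = 24.0000
Minimum tick count = 11; winners = [2]; smallest index = 2

Answer: 2 11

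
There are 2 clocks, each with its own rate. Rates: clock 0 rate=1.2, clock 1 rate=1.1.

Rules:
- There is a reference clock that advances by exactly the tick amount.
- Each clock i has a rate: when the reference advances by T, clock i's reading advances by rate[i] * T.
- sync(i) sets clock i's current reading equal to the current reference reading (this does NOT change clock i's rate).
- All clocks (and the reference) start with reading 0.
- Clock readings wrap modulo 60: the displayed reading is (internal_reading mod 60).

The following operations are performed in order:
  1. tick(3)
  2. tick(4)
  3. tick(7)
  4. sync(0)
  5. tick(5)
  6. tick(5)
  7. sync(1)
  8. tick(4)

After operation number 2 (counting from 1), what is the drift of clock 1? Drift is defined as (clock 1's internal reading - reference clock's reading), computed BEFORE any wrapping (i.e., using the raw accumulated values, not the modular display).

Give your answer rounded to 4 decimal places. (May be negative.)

Answer: 0.7000

Derivation:
After op 1 tick(3): ref=3.0000 raw=[3.6000 3.3000]
After op 2 tick(4): ref=7.0000 raw=[8.4000 7.7000]
Drift of clock 1 after op 2: 7.7000 - 7.0000 = 0.7000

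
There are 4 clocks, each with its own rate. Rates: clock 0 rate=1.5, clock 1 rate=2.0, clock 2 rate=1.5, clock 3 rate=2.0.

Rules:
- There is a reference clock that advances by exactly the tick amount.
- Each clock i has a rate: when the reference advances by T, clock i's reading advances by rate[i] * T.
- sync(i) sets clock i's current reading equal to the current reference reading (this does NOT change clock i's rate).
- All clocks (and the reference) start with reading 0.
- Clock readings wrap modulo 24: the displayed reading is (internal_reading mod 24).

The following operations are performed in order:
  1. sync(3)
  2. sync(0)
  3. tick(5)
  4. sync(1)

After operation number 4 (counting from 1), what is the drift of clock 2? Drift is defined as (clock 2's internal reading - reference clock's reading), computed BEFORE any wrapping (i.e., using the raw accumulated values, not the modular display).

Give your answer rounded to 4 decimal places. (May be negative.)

After op 1 sync(3): ref=0.0000 raw=[0.0000 0.0000 0.0000 0.0000]
After op 2 sync(0): ref=0.0000 raw=[0.0000 0.0000 0.0000 0.0000]
After op 3 tick(5): ref=5.0000 raw=[7.5000 10.0000 7.5000 10.0000]
After op 4 sync(1): ref=5.0000 raw=[7.5000 5.0000 7.5000 10.0000]
Drift of clock 2 after op 4: 7.5000 - 5.0000 = 2.5000

Answer: 2.5000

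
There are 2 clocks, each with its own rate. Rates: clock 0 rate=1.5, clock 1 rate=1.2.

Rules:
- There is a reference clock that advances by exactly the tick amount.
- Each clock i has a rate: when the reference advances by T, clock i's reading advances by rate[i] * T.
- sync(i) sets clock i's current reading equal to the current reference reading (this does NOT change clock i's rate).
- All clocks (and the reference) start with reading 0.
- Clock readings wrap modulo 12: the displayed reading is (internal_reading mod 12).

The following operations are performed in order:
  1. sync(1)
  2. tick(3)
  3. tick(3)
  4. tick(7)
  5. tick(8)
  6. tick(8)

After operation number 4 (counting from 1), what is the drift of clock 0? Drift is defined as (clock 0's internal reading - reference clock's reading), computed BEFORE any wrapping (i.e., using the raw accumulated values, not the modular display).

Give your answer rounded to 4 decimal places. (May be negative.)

Answer: 6.5000

Derivation:
After op 1 sync(1): ref=0.0000 raw=[0.0000 0.0000]
After op 2 tick(3): ref=3.0000 raw=[4.5000 3.6000]
After op 3 tick(3): ref=6.0000 raw=[9.0000 7.2000]
After op 4 tick(7): ref=13.0000 raw=[19.5000 15.6000]
Drift of clock 0 after op 4: 19.5000 - 13.0000 = 6.5000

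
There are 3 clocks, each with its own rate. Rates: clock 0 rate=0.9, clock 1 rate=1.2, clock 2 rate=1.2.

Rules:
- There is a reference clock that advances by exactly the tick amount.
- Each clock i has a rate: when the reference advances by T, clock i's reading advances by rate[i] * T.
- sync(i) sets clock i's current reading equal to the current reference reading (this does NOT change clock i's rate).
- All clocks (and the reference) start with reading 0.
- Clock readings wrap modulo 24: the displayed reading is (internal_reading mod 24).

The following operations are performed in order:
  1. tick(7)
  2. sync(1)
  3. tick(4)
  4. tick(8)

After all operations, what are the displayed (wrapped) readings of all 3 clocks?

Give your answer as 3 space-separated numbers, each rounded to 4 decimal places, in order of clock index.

After op 1 tick(7): ref=7.0000 raw=[6.3000 8.4000 8.4000]
After op 2 sync(1): ref=7.0000 raw=[6.3000 7.0000 8.4000]
After op 3 tick(4): ref=11.0000 raw=[9.9000 11.8000 13.2000]
After op 4 tick(8): ref=19.0000 raw=[17.1000 21.4000 22.8000]
Wrap final raw readings (mod 24): 17.1000 mod 24 = 17.1000; 21.4000 mod 24 = 21.4000; 22.8000 mod 24 = 22.8000

Answer: 17.1000 21.4000 22.8000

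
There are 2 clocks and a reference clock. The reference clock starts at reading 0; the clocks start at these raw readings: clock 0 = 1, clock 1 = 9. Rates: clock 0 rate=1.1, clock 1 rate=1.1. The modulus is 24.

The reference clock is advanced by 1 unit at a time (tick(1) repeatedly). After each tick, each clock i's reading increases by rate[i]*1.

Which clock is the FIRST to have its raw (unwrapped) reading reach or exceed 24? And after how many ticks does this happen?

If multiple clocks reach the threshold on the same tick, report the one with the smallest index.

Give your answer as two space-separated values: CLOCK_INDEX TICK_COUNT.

clock 0: start=1, rate=1.1, needs 24-1 = 23; ticks = ceil(23/1.1) = ceil(20.9091) = 21; reading at tick 21 = 1 + 1.1*21 = 24.1000
clock 1: start=9, rate=1.1, needs 24-9 = 15; ticks = ceil(15/1.1) = ceil(13.6364) = 14; reading at tick 14 = 9 + 1.1*14 = 24.4000
Minimum tick count = 14; winners = [1]; smallest index = 1

Answer: 1 14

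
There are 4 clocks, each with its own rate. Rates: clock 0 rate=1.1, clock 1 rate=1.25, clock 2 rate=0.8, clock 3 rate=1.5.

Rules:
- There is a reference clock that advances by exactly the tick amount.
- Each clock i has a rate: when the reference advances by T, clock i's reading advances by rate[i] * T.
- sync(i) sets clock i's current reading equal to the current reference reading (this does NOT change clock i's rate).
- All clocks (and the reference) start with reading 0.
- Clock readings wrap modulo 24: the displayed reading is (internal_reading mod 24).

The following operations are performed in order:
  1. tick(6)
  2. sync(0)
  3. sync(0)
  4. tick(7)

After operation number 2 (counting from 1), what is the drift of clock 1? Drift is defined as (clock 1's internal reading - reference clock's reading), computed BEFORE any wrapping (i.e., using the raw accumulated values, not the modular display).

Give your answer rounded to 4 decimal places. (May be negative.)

Answer: 1.5000

Derivation:
After op 1 tick(6): ref=6.0000 raw=[6.6000 7.5000 4.8000 9.0000]
After op 2 sync(0): ref=6.0000 raw=[6.0000 7.5000 4.8000 9.0000]
Drift of clock 1 after op 2: 7.5000 - 6.0000 = 1.5000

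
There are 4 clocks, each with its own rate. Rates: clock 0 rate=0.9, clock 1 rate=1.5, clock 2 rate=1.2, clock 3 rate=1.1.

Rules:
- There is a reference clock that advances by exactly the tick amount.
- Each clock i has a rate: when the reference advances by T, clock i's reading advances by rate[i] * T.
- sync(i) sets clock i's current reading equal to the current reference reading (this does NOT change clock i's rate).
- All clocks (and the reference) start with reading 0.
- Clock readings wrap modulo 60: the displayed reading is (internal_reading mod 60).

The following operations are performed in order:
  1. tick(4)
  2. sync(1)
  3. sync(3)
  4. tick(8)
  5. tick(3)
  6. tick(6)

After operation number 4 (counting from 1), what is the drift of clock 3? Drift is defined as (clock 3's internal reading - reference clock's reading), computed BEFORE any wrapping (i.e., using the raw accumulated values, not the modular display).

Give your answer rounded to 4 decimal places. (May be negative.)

Answer: 0.8000

Derivation:
After op 1 tick(4): ref=4.0000 raw=[3.6000 6.0000 4.8000 4.4000]
After op 2 sync(1): ref=4.0000 raw=[3.6000 4.0000 4.8000 4.4000]
After op 3 sync(3): ref=4.0000 raw=[3.6000 4.0000 4.8000 4.0000]
After op 4 tick(8): ref=12.0000 raw=[10.8000 16.0000 14.4000 12.8000]
Drift of clock 3 after op 4: 12.8000 - 12.0000 = 0.8000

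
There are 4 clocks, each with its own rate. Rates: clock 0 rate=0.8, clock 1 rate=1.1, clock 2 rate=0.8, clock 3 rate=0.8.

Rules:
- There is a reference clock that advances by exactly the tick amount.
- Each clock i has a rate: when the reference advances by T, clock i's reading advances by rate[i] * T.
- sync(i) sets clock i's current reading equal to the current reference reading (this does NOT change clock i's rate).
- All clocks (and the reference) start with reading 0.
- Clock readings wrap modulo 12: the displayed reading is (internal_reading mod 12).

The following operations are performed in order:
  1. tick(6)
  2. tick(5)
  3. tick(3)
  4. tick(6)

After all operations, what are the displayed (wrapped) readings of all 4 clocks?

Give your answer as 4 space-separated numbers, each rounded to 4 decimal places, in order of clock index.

After op 1 tick(6): ref=6.0000 raw=[4.8000 6.6000 4.8000 4.8000]
After op 2 tick(5): ref=11.0000 raw=[8.8000 12.1000 8.8000 8.8000]
After op 3 tick(3): ref=14.0000 raw=[11.2000 15.4000 11.2000 11.2000]
After op 4 tick(6): ref=20.0000 raw=[16.0000 22.0000 16.0000 16.0000]
Wrap final raw readings (mod 12): 16.0000 mod 12 = 4.0000; 22.0000 mod 12 = 10.0000; 16.0000 mod 12 = 4.0000; 16.0000 mod 12 = 4.0000

Answer: 4.0000 10.0000 4.0000 4.0000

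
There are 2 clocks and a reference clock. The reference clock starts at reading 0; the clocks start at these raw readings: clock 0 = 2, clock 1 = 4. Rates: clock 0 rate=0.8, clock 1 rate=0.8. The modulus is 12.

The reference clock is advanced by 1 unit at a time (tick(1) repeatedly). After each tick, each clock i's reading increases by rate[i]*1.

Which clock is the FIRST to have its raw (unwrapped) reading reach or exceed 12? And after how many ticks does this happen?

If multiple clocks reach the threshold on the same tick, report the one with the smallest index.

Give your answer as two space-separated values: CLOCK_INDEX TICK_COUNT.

clock 0: start=2, rate=0.8, needs 12-2 = 10; ticks = ceil(10/0.8) = ceil(12.5000) = 13; reading at tick 13 = 2 + 0.8*13 = 12.4000
clock 1: start=4, rate=0.8, needs 12-4 = 8; ticks = ceil(8/0.8) = ceil(10.0000) = 10; reading at tick 10 = 4 + 0.8*10 = 12.0000
Minimum tick count = 10; winners = [1]; smallest index = 1

Answer: 1 10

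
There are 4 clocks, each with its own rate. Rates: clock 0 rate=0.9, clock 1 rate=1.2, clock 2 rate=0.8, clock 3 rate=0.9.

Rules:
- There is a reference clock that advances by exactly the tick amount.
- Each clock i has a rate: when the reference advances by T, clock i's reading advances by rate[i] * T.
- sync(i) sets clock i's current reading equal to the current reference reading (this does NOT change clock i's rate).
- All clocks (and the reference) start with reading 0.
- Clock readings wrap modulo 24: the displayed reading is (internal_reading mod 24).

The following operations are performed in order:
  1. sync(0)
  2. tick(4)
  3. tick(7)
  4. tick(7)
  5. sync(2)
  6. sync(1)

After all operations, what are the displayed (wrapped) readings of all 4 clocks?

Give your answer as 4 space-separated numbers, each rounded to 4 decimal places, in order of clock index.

Answer: 16.2000 18.0000 18.0000 16.2000

Derivation:
After op 1 sync(0): ref=0.0000 raw=[0.0000 0.0000 0.0000 0.0000]
After op 2 tick(4): ref=4.0000 raw=[3.6000 4.8000 3.2000 3.6000]
After op 3 tick(7): ref=11.0000 raw=[9.9000 13.2000 8.8000 9.9000]
After op 4 tick(7): ref=18.0000 raw=[16.2000 21.6000 14.4000 16.2000]
After op 5 sync(2): ref=18.0000 raw=[16.2000 21.6000 18.0000 16.2000]
After op 6 sync(1): ref=18.0000 raw=[16.2000 18.0000 18.0000 16.2000]
Wrap final raw readings (mod 24): 16.2000 mod 24 = 16.2000; 18.0000 mod 24 = 18.0000; 18.0000 mod 24 = 18.0000; 16.2000 mod 24 = 16.2000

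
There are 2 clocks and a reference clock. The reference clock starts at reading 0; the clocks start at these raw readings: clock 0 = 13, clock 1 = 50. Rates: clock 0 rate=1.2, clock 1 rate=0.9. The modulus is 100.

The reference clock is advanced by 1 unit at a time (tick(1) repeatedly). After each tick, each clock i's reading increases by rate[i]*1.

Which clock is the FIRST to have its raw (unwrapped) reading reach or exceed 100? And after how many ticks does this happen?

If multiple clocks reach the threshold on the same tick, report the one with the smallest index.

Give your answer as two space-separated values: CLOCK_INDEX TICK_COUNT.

clock 0: start=13, rate=1.2, needs 100-13 = 87; ticks = ceil(87/1.2) = ceil(72.5000) = 73; reading at tick 73 = 13 + 1.2*73 = 100.6000
clock 1: start=50, rate=0.9, needs 100-50 = 50; ticks = ceil(50/0.9) = ceil(55.5556) = 56; reading at tick 56 = 50 + 0.9*56 = 100.4000
Minimum tick count = 56; winners = [1]; smallest index = 1

Answer: 1 56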